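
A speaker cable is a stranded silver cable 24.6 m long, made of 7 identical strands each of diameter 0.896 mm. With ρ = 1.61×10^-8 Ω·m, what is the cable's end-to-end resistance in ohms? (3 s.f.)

A_strand = π(4.4800e-04 m)² = 6.305e-07 m²
R_strand = ρL/A = (1.61×10^-8)(24.6)/(6.305e-07) = 0.6281 Ω
R_total = R_strand/N = 0.6281/7 = 0.0897 Ω

0.0897 Ω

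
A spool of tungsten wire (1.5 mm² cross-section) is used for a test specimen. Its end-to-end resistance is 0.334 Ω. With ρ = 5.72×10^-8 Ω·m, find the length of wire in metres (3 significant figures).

A = 1.5 mm² = 1.500e-06 m²
L = RA/ρ = (0.334)(1.500e-06)/(5.72×10^-8) = 8.76 m

8.76 m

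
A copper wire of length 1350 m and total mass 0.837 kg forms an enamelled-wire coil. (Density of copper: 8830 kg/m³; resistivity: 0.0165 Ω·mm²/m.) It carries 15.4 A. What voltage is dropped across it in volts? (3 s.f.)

4890 V

ρ = 0.0165 Ω·mm²/m = 1.65×10^-8 Ω·m
A = m/(density·L) = 0.837/(8830×1350) = 7.0215e-08 m²
R = ρL/A = (1.65×10^-8)(1350)/(7.0215e-08) = 317.2 Ω
V = IR = 15.4 × 317.2 = 4890 V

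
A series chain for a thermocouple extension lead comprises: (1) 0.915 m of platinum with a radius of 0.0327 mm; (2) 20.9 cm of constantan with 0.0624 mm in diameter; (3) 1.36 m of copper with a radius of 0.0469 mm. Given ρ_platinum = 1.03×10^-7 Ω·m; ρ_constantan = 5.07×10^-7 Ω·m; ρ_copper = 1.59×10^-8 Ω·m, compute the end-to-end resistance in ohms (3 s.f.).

Seg 1: A = πr² = π(3.2700e-05 m)² = 3.359e-09 m²
R_1 = (1.03×10^-7)(0.915)/(3.359e-09) = 28.06 Ω
Seg 2: A = π(d/2)² = π(3.1200e-05 m)² = 3.058e-09 m²
R_2 = (5.07×10^-7)(0.209)/(3.058e-09) = 34.65 Ω
Seg 3: A = πr² = π(4.6900e-05 m)² = 6.910e-09 m²
R_3 = (1.59×10^-8)(1.36)/(6.910e-09) = 3.129 Ω
R_total = R_1 + R_2 + R_3 = 65.8 Ω

65.8 Ω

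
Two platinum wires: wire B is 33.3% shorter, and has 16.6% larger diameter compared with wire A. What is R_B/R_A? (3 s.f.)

R ∝ L/d², so R_B/R_A = (1 − 33.3/100) × (1 + 16.6/100)⁻²
= 0.667 × 0.7355 = 0.491

0.491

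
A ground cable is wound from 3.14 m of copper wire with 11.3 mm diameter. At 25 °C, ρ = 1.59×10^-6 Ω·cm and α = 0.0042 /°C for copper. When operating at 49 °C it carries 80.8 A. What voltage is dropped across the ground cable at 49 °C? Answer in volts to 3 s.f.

ρ = 1.59×10^-6 Ω·cm = 1.59×10^-8 Ω·m
A = π(d/2)² = π(5.6500e-03 m)² = 1.003e-04 m²
R₍25₎ = ρL/A = (1.59×10^-8)(3.14)/(1.003e-04) = 4.978×10^-4 Ω
R₍49₎ = R₍25₎(1 + αΔT) = 4.978×10^-4 × (1 + 0.0042×24) = 5.480×10^-4 Ω
V = IR = 80.8 × 5.480×10^-4 = 0.0443 V

0.0443 V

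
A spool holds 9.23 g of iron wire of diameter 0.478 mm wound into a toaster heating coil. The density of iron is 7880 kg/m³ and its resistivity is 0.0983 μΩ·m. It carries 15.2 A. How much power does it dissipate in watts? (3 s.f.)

ρ = 0.0983 μΩ·m = 9.83×10^-8 Ω·m
A = π(d/2)² = π(2.3900e-04 m)² = 1.7945e-07 m²
L = m/(density·A) = 0.00923/(7880×1.7945e-07) = 6.527 m
R = ρL/A = (9.83×10^-8)(6.527)/(1.7945e-07) = 3.576 Ω
P = I²R = (15.2)² × 3.576 = 826 W

826 W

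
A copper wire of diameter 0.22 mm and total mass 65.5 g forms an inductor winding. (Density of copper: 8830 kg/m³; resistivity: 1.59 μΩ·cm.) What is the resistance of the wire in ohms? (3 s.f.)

81.6 Ω

ρ = 1.59 μΩ·cm = 1.59×10^-8 Ω·m
A = π(d/2)² = π(1.1000e-04 m)² = 3.8013e-08 m²
L = m/(density·A) = 0.0655/(8830×3.8013e-08) = 195.1 m
R = ρL/A = (1.59×10^-8)(195.1)/(3.8013e-08) = 81.6 Ω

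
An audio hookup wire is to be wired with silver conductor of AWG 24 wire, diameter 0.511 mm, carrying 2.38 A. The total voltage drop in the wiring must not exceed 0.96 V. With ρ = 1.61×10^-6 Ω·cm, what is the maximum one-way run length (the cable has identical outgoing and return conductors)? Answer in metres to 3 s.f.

ρ = 1.61×10^-6 Ω·cm = 1.61×10^-8 Ω·m
A = π(0.511/2 mm)² = π(2.5550e-04 m)² = 2.051e-07 m²
L_max = V_max·A/(2·ρI) = (0.96)(2.051e-07)/(2×1.61×10^-8×2.38) = 2.57 m

2.57 m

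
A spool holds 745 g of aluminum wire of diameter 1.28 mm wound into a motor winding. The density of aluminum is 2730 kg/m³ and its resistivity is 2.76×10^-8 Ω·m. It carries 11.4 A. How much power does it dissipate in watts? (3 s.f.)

A = π(d/2)² = π(6.4000e-04 m)² = 1.2868e-06 m²
L = m/(density·A) = 0.745/(2730×1.2868e-06) = 212.1 m
R = ρL/A = (2.76×10^-8)(212.1)/(1.2868e-06) = 4.549 Ω
P = I²R = (11.4)² × 4.549 = 591 W

591 W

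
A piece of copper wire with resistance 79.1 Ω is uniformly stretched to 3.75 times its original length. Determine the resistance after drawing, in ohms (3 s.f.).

Volume constant ⇒ A' = A/k with k = 3.75. R' = ρ(kL)/(A/k) = k²R.
R' = 14.06 × 79.1 = 1110 Ω

1110 Ω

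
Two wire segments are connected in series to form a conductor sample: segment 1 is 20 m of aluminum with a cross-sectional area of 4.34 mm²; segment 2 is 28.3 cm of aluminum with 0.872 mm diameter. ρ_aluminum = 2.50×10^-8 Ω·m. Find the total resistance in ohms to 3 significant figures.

Segment 1: A = 4.34 mm² = 4.340e-06 m²
R₁ = ρL/A = (2.50×10^-8)(20)/(4.340e-06) = 0.1152 Ω
Segment 2: A = π(d/2)² = π(4.3600e-04 m)² = 5.972e-07 m²
R₂ = (2.50×10^-8)(0.283)/(5.972e-07) = 0.01185 Ω
R = R₁ + R₂ = 0.127 Ω

0.127 Ω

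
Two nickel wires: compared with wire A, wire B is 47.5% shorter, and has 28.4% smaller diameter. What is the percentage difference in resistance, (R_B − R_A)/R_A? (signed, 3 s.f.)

2.41%

R ∝ L/d², so R_B/R_A = (1 − 47.5/100) × (1 − 28.4/100)⁻²
= 0.525 × 1.951 = 1.024
(R_B − R_A)/R_A = 1.024 − 1 = 2.41%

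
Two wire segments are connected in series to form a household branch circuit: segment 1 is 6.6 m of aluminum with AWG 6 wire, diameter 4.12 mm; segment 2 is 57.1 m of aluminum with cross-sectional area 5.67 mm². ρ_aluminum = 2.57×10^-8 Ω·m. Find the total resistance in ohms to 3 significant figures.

Segment 1: A = π(4.12/2 mm)² = π(2.0600e-03 m)² = 1.333e-05 m²
R₁ = ρL/A = (2.57×10^-8)(6.6)/(1.333e-05) = 0.01272 Ω
Segment 2: A = 5.67 mm² = 5.670e-06 m²
R₂ = (2.57×10^-8)(57.1)/(5.670e-06) = 0.2588 Ω
R = R₁ + R₂ = 0.272 Ω

0.272 Ω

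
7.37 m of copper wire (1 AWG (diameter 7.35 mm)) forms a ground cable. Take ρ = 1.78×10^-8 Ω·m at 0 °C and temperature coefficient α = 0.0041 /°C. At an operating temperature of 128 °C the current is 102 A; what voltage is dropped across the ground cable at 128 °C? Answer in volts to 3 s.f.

0.481 V

A = π(7.35/2 mm)² = π(3.6750e-03 m)² = 4.243e-05 m²
R₍0₎ = ρL/A = (1.78×10^-8)(7.37)/(4.243e-05) = 0.003092 Ω
R₍128₎ = R₍0₎(1 + αΔT) = 0.003092 × (1 + 0.0041×128) = 0.004715 Ω
V = IR = 102 × 0.004715 = 0.481 V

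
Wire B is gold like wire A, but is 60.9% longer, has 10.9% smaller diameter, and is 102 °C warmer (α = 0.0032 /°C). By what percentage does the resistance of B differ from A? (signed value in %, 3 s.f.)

169%

R ∝ ρL/d² with ρ ∝ (1+αΔT), so R_B/R_A = (1 + 60.9/100) × (1 − 10.9/100)⁻² × (1 + 0.0032×102)
= 1.609 × 1.26 × 1.326 = 2.688
(R_B − R_A)/R_A = 2.688 − 1 = 169%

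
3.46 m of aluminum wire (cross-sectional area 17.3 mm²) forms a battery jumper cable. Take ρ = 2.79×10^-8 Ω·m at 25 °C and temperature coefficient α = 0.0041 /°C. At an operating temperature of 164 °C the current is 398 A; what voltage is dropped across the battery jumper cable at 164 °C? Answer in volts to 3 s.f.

3.49 V

A = 17.3 mm² = 1.730e-05 m²
R₍25₎ = ρL/A = (2.79×10^-8)(3.46)/(1.730e-05) = 0.00558 Ω
R₍164₎ = R₍25₎(1 + αΔT) = 0.00558 × (1 + 0.0041×139) = 0.00876 Ω
V = IR = 398 × 0.00876 = 3.49 V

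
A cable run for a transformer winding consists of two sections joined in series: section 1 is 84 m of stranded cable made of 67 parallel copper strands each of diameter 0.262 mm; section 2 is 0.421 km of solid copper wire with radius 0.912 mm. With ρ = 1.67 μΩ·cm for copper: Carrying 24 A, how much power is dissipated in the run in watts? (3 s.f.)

1770 W

ρ = 1.67 μΩ·cm = 1.67×10^-8 Ω·m
Section 1: A_strand = π(1.3100e-04)² = 5.391e-08 m²; R₁ = ρL/(N·A_s) = (1.67×10^-8)(84)/(67×5.391e-08) = 0.3884 Ω
Section 2: A = πr² = π(9.1200e-04 m)² = 2.613e-06 m²
R₂ = (1.67×10^-8)(421)/(2.613e-06) = 2.691 Ω
R = R₁ + R₂ = 3.079 Ω
P = I²R = (24)² × 3.079 = 1770 W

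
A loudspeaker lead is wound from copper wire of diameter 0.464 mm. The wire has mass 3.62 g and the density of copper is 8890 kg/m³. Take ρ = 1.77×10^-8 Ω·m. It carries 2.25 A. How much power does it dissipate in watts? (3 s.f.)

1.28 W

A = π(d/2)² = π(2.3200e-04 m)² = 1.6909e-07 m²
L = m/(density·A) = 0.00362/(8890×1.6909e-07) = 2.408 m
R = ρL/A = (1.77×10^-8)(2.408)/(1.6909e-07) = 0.2521 Ω
P = I²R = (2.25)² × 0.2521 = 1.28 W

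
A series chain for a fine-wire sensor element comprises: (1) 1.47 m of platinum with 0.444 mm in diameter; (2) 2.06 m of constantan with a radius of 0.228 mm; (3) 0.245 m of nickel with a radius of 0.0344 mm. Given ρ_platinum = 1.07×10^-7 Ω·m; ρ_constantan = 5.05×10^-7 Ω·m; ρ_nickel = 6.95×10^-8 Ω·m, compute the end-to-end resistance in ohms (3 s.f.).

12.0 Ω

Seg 1: A = π(d/2)² = π(2.2200e-04 m)² = 1.548e-07 m²
R_1 = (1.07×10^-7)(1.47)/(1.548e-07) = 1.016 Ω
Seg 2: A = πr² = π(2.2800e-04 m)² = 1.633e-07 m²
R_2 = (5.05×10^-7)(2.06)/(1.633e-07) = 6.37 Ω
Seg 3: A = πr² = π(3.4400e-05 m)² = 3.718e-09 m²
R_3 = (6.95×10^-8)(0.245)/(3.718e-09) = 4.58 Ω
R_total = R_1 + R_2 + R_3 = 12.0 Ω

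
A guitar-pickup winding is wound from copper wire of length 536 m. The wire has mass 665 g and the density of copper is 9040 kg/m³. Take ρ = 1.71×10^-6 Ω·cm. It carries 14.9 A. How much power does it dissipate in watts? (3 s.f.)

ρ = 1.71×10^-6 Ω·cm = 1.71×10^-8 Ω·m
A = m/(density·L) = 0.665/(9040×536) = 1.3724e-07 m²
R = ρL/A = (1.71×10^-8)(536)/(1.3724e-07) = 66.78 Ω
P = I²R = (14.9)² × 66.78 = 14800 W

14800 W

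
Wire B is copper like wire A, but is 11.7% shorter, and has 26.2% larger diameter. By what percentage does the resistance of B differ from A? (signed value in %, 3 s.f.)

-44.6%

R ∝ L/d², so R_B/R_A = (1 − 11.7/100) × (1 + 26.2/100)⁻²
= 0.883 × 0.6279 = 0.5544
(R_B − R_A)/R_A = 0.5544 − 1 = -44.6%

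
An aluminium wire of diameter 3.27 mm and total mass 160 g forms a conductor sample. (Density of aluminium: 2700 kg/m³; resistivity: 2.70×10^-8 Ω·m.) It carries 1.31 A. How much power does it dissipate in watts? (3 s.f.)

A = π(d/2)² = π(1.6350e-03 m)² = 8.3982e-06 m²
L = m/(density·A) = 0.16/(2700×8.3982e-06) = 7.056 m
R = ρL/A = (2.70×10^-8)(7.056)/(8.3982e-06) = 0.02269 Ω
P = I²R = (1.31)² × 0.02269 = 0.0389 W

0.0389 W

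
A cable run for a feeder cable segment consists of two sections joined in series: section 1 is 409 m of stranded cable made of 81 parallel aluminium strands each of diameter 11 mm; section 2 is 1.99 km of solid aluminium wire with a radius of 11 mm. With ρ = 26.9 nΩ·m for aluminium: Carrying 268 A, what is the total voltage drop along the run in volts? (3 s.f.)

ρ = 26.9 nΩ·m = 2.69×10^-8 Ω·m
Section 1: A_strand = π(5.5000e-03)² = 9.503e-05 m²; R₁ = ρL/(N·A_s) = (2.69×10^-8)(409)/(81×9.503e-05) = 0.001429 Ω
Section 2: A = πr² = π(1.1000e-02 m)² = 3.801e-04 m²
R₂ = (2.69×10^-8)(1990)/(3.801e-04) = 0.1408 Ω
R = R₁ + R₂ = 0.1423 Ω
V = IR = 268 × 0.1423 = 38.1 V

38.1 V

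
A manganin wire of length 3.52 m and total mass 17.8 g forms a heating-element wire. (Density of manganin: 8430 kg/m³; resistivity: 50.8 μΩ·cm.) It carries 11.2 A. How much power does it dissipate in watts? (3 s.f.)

ρ = 50.8 μΩ·cm = 5.08×10^-7 Ω·m
A = m/(density·L) = 0.0178/(8430×3.52) = 5.9986e-07 m²
R = ρL/A = (5.08×10^-7)(3.52)/(5.9986e-07) = 2.981 Ω
P = I²R = (11.2)² × 2.981 = 374 W

374 W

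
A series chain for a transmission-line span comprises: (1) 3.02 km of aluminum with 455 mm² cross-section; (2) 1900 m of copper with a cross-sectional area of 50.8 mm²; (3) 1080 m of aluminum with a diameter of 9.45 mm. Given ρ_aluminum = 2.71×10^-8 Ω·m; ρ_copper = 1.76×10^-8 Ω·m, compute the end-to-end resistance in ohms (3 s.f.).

Seg 1: A = 455 mm² = 4.550e-04 m²
R_1 = (2.71×10^-8)(3020)/(4.550e-04) = 0.1799 Ω
Seg 2: A = 50.8 mm² = 5.080e-05 m²
R_2 = (1.76×10^-8)(1900)/(5.080e-05) = 0.6583 Ω
Seg 3: A = π(d/2)² = π(4.7250e-03 m)² = 7.014e-05 m²
R_3 = (2.71×10^-8)(1080)/(7.014e-05) = 0.4173 Ω
R_total = R_1 + R_2 + R_3 = 1.26 Ω

1.26 Ω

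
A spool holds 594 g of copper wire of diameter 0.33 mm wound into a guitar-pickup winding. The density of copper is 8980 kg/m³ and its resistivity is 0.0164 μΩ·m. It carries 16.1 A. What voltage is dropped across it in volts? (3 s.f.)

ρ = 0.0164 μΩ·m = 1.64×10^-8 Ω·m
A = π(d/2)² = π(1.6500e-04 m)² = 8.5530e-08 m²
L = m/(density·A) = 0.594/(8980×8.5530e-08) = 773.4 m
R = ρL/A = (1.64×10^-8)(773.4)/(8.5530e-08) = 148.3 Ω
V = IR = 16.1 × 148.3 = 2390 V

2390 V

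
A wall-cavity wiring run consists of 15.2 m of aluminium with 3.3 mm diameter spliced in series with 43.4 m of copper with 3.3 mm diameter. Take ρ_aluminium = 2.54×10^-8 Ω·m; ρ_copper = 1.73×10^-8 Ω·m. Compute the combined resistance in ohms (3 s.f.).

Segment 1: A = π(d/2)² = π(1.6500e-03 m)² = 8.553e-06 m²
R₁ = ρL/A = (2.54×10^-8)(15.2)/(8.553e-06) = 0.04514 Ω
R₂ = (1.73×10^-8)(43.4)/(8.553e-06) = 0.08778 Ω
R = R₁ + R₂ = 0.133 Ω

0.133 Ω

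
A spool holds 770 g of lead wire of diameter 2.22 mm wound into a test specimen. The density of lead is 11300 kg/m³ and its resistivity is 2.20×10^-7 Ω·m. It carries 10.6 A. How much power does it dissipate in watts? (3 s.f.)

A = π(d/2)² = π(1.1100e-03 m)² = 3.8708e-06 m²
L = m/(density·A) = 0.77/(11300×3.8708e-06) = 17.6 m
R = ρL/A = (2.20×10^-7)(17.6)/(3.8708e-06) = 1.001 Ω
P = I²R = (10.6)² × 1.001 = 112 W

112 W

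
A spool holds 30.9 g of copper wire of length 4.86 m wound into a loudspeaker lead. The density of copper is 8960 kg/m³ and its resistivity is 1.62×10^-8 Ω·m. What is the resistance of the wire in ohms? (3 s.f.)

0.111 Ω

A = m/(density·L) = 0.0309/(8960×4.86) = 7.0960e-07 m²
R = ρL/A = (1.62×10^-8)(4.86)/(7.0960e-07) = 0.111 Ω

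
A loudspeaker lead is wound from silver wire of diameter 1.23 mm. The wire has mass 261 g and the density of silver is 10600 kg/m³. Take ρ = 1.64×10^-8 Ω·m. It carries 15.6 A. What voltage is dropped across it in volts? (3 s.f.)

A = π(d/2)² = π(6.1500e-04 m)² = 1.1882e-06 m²
L = m/(density·A) = 0.261/(10600×1.1882e-06) = 20.72 m
R = ρL/A = (1.64×10^-8)(20.72)/(1.1882e-06) = 0.286 Ω
V = IR = 15.6 × 0.286 = 4.46 V

4.46 V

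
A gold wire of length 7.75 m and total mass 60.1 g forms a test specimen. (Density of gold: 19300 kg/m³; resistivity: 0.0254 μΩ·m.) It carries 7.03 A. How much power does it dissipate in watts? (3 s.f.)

24.2 W

ρ = 0.0254 μΩ·m = 2.54×10^-8 Ω·m
A = m/(density·L) = 0.0601/(19300×7.75) = 4.0181e-07 m²
R = ρL/A = (2.54×10^-8)(7.75)/(4.0181e-07) = 0.4899 Ω
P = I²R = (7.03)² × 0.4899 = 24.2 W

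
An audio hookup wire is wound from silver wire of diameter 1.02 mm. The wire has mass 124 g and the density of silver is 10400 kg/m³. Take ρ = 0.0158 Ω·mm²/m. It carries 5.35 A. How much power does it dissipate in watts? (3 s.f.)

8.08 W

ρ = 0.0158 Ω·mm²/m = 1.58×10^-8 Ω·m
A = π(d/2)² = π(5.1000e-04 m)² = 8.1713e-07 m²
L = m/(density·A) = 0.124/(10400×8.1713e-07) = 14.59 m
R = ρL/A = (1.58×10^-8)(14.59)/(8.1713e-07) = 0.2821 Ω
P = I²R = (5.35)² × 0.2821 = 8.08 W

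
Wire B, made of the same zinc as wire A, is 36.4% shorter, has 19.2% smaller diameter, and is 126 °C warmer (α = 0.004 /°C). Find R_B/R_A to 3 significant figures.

1.47

R ∝ ρL/d² with ρ ∝ (1+αΔT), so R_B/R_A = (1 − 36.4/100) × (1 − 19.2/100)⁻² × (1 + 0.004×126)
= 0.636 × 1.532 × 1.504 = 1.47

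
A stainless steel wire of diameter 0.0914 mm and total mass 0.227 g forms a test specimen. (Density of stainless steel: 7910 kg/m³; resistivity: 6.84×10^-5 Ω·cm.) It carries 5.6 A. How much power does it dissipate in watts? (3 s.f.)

14300 W

ρ = 6.84×10^-5 Ω·cm = 6.84×10^-7 Ω·m
A = π(d/2)² = π(4.5700e-05 m)² = 6.5612e-09 m²
L = m/(density·A) = 2.270×10^-4/(7910×6.5612e-09) = 4.374 m
R = ρL/A = (6.84×10^-7)(4.374)/(6.5612e-09) = 456 Ω
P = I²R = (5.6)² × 456 = 14300 W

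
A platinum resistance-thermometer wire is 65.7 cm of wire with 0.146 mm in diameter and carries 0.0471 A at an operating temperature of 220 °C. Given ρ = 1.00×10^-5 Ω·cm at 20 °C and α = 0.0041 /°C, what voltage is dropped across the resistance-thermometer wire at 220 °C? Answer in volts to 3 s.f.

ρ = 1.00×10^-5 Ω·cm = 1.00×10^-7 Ω·m
A = π(d/2)² = π(7.3000e-05 m)² = 1.674e-08 m²
R₍20₎ = ρL/A = (1.00×10^-7)(0.657)/(1.674e-08) = 3.924 Ω
R₍220₎ = R₍20₎(1 + αΔT) = 3.924 × (1 + 0.0041×200) = 7.142 Ω
V = IR = 0.0471 × 7.142 = 0.336 V

0.336 V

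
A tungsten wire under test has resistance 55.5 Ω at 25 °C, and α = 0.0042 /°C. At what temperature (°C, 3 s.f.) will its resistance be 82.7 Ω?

142 °C

R = R₀(1 + α(T − T₀)) ⇒ T = T₀ + (R/R₀ − 1)/α
T = 25 + (82.7/55.5 − 1)/0.0042 = 25 + (0.4901)/0.0042 = 142 °C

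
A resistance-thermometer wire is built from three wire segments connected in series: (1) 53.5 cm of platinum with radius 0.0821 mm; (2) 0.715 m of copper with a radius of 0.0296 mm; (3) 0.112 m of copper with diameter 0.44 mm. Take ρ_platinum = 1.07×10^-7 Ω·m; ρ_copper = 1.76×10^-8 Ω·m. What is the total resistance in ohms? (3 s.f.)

Seg 1: A = πr² = π(8.2100e-05 m)² = 2.118e-08 m²
R_1 = (1.07×10^-7)(0.535)/(2.118e-08) = 2.703 Ω
Seg 2: A = πr² = π(2.9600e-05 m)² = 2.753e-09 m²
R_2 = (1.76×10^-8)(0.715)/(2.753e-09) = 4.572 Ω
Seg 3: A = π(d/2)² = π(2.2000e-04 m)² = 1.521e-07 m²
R_3 = (1.76×10^-8)(0.112)/(1.521e-07) = 0.01296 Ω
R_total = R_1 + R_2 + R_3 = 7.29 Ω

7.29 Ω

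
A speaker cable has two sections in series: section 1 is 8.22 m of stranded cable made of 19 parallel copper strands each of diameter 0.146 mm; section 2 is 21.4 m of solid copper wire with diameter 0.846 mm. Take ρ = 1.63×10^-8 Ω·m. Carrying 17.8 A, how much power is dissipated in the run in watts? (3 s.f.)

Section 1: A_strand = π(7.3000e-05)² = 1.674e-08 m²; R₁ = ρL/(N·A_s) = (1.63×10^-8)(8.22)/(19×1.674e-08) = 0.4212 Ω
Section 2: A = π(d/2)² = π(4.2300e-04 m)² = 5.621e-07 m²
R₂ = (1.63×10^-8)(21.4)/(5.621e-07) = 0.6205 Ω
R = R₁ + R₂ = 1.042 Ω
P = I²R = (17.8)² × 1.042 = 330 W

330 W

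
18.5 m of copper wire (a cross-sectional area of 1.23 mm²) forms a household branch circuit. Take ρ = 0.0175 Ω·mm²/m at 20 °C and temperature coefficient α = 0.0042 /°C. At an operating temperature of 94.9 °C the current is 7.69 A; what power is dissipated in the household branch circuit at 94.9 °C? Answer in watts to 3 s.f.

ρ = 0.0175 Ω·mm²/m = 1.75×10^-8 Ω·m
A = 1.23 mm² = 1.230e-06 m²
R₍20₎ = ρL/A = (1.75×10^-8)(18.5)/(1.230e-06) = 0.2632 Ω
R₍94.9₎ = R₍20₎(1 + αΔT) = 0.2632 × (1 + 0.0042×74.9) = 0.346 Ω
P = I²R = (7.69)² × 0.346 = 20.5 W

20.5 W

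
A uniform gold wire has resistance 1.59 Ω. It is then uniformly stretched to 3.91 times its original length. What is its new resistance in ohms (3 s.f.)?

24.3 Ω

Volume constant ⇒ A' = A/k with k = 3.91. R' = ρ(kL)/(A/k) = k²R.
R' = 15.29 × 1.59 = 24.3 Ω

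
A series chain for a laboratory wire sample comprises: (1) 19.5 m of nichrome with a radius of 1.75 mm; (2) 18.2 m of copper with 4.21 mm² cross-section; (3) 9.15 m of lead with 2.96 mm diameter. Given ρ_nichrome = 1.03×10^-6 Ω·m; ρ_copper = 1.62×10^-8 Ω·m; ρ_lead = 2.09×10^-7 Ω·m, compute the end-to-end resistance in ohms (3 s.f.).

Seg 1: A = πr² = π(1.7500e-03 m)² = 9.621e-06 m²
R_1 = (1.03×10^-6)(19.5)/(9.621e-06) = 2.088 Ω
Seg 2: A = 4.21 mm² = 4.210e-06 m²
R_2 = (1.62×10^-8)(18.2)/(4.210e-06) = 0.07003 Ω
Seg 3: A = π(d/2)² = π(1.4800e-03 m)² = 6.881e-06 m²
R_3 = (2.09×10^-7)(9.15)/(6.881e-06) = 0.2779 Ω
R_total = R_1 + R_2 + R_3 = 2.44 Ω

2.44 Ω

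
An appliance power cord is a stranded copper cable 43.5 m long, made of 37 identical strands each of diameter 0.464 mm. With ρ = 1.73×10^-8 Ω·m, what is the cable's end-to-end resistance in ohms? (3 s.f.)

A_strand = π(2.3200e-04 m)² = 1.691e-07 m²
R_strand = ρL/A = (1.73×10^-8)(43.5)/(1.691e-07) = 4.451 Ω
R_total = R_strand/N = 4.451/37 = 0.120 Ω

0.120 Ω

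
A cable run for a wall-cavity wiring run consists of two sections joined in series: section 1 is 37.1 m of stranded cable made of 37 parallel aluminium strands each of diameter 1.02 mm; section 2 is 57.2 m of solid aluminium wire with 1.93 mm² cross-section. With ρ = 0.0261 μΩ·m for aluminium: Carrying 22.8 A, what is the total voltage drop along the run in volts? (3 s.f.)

ρ = 0.0261 μΩ·m = 2.61×10^-8 Ω·m
Section 1: A_strand = π(5.1000e-04)² = 8.171e-07 m²; R₁ = ρL/(N·A_s) = (2.61×10^-8)(37.1)/(37×8.171e-07) = 0.03203 Ω
Section 2: A = 1.93 mm² = 1.930e-06 m²
R₂ = (2.61×10^-8)(57.2)/(1.930e-06) = 0.7735 Ω
R = R₁ + R₂ = 0.8056 Ω
V = IR = 22.8 × 0.8056 = 18.4 V

18.4 V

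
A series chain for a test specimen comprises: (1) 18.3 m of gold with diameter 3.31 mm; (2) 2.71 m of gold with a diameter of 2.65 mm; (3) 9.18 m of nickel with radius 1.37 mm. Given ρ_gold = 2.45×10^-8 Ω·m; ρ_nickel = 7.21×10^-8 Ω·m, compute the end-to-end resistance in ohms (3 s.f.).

0.176 Ω

Seg 1: A = π(d/2)² = π(1.6550e-03 m)² = 8.605e-06 m²
R_1 = (2.45×10^-8)(18.3)/(8.605e-06) = 0.0521 Ω
Seg 2: A = π(d/2)² = π(1.3250e-03 m)² = 5.515e-06 m²
R_2 = (2.45×10^-8)(2.71)/(5.515e-06) = 0.01204 Ω
Seg 3: A = πr² = π(1.3700e-03 m)² = 5.896e-06 m²
R_3 = (7.21×10^-8)(9.18)/(5.896e-06) = 0.1123 Ω
R_total = R_1 + R_2 + R_3 = 0.176 Ω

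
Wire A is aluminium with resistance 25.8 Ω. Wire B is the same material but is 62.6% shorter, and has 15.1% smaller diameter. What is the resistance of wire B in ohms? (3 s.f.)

R ∝ L/d², so R_B/R_A = (1 − 62.6/100) × (1 − 15.1/100)⁻²
= 0.374 × 1.387 = 0.5189
R_B = 0.5189 × 25.8 = 13.4 Ω

13.4 Ω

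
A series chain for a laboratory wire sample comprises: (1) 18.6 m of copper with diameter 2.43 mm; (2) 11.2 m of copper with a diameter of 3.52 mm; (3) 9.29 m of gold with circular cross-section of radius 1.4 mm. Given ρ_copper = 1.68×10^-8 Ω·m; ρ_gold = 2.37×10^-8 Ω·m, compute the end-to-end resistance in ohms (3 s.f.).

0.122 Ω

Seg 1: A = π(d/2)² = π(1.2150e-03 m)² = 4.638e-06 m²
R_1 = (1.68×10^-8)(18.6)/(4.638e-06) = 0.06738 Ω
Seg 2: A = π(d/2)² = π(1.7600e-03 m)² = 9.731e-06 m²
R_2 = (1.68×10^-8)(11.2)/(9.731e-06) = 0.01934 Ω
Seg 3: A = πr² = π(1.4000e-03 m)² = 6.158e-06 m²
R_3 = (2.37×10^-8)(9.29)/(6.158e-06) = 0.03576 Ω
R_total = R_1 + R_2 + R_3 = 0.122 Ω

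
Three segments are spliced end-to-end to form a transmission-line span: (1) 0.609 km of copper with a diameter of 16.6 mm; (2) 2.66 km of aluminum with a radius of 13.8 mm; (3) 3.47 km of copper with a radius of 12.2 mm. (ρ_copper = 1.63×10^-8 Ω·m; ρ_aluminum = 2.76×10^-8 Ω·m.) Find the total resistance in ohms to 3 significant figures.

0.290 Ω

Seg 1: A = π(d/2)² = π(8.3000e-03 m)² = 2.164e-04 m²
R_1 = (1.63×10^-8)(609)/(2.164e-04) = 0.04587 Ω
Seg 2: A = πr² = π(1.3800e-02 m)² = 5.983e-04 m²
R_2 = (2.76×10^-8)(2660)/(5.983e-04) = 0.1227 Ω
Seg 3: A = πr² = π(1.2200e-02 m)² = 4.676e-04 m²
R_3 = (1.63×10^-8)(3470)/(4.676e-04) = 0.121 Ω
R_total = R_1 + R_2 + R_3 = 0.290 Ω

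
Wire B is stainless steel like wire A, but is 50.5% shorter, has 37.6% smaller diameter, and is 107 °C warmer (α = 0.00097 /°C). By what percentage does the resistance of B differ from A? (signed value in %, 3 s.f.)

40.3%

R ∝ ρL/d² with ρ ∝ (1+αΔT), so R_B/R_A = (1 − 50.5/100) × (1 − 37.6/100)⁻² × (1 + 0.00097×107)
= 0.495 × 2.568 × 1.104 = 1.403
(R_B − R_A)/R_A = 1.403 − 1 = 40.3%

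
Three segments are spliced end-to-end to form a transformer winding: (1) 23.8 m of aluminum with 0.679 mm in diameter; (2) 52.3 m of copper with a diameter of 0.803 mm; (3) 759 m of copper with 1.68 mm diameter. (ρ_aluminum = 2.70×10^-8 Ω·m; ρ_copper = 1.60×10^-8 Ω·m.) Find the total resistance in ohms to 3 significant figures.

Seg 1: A = π(d/2)² = π(3.3950e-04 m)² = 3.621e-07 m²
R_1 = (2.70×10^-8)(23.8)/(3.621e-07) = 1.775 Ω
Seg 2: A = π(d/2)² = π(4.0150e-04 m)² = 5.064e-07 m²
R_2 = (1.60×10^-8)(52.3)/(5.064e-07) = 1.652 Ω
Seg 3: A = π(d/2)² = π(8.4000e-04 m)² = 2.217e-06 m²
R_3 = (1.60×10^-8)(759)/(2.217e-06) = 5.478 Ω
R_total = R_1 + R_2 + R_3 = 8.91 Ω

8.91 Ω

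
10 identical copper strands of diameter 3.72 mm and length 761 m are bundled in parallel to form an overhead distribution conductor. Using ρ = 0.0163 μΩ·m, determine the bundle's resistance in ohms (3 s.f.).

ρ = 0.0163 μΩ·m = 1.63×10^-8 Ω·m
A_strand = π(1.8600e-03 m)² = 1.087e-05 m²
R_strand = ρL/A = (1.63×10^-8)(761)/(1.087e-05) = 1.141 Ω
R_total = R_strand/N = 1.141/10 = 0.114 Ω

0.114 Ω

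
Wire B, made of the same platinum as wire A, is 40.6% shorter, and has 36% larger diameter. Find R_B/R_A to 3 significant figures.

0.321

R ∝ L/d², so R_B/R_A = (1 − 40.6/100) × (1 + 36/100)⁻²
= 0.594 × 0.5407 = 0.321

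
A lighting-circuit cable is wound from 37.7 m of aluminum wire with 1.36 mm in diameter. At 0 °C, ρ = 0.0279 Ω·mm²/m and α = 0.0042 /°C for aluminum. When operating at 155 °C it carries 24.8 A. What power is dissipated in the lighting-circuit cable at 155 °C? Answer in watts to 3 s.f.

735 W

ρ = 0.0279 Ω·mm²/m = 2.79×10^-8 Ω·m
A = π(d/2)² = π(6.8000e-04 m)² = 1.453e-06 m²
R₍0₎ = ρL/A = (2.79×10^-8)(37.7)/(1.453e-06) = 0.7241 Ω
R₍155₎ = R₍0₎(1 + αΔT) = 0.7241 × (1 + 0.0042×155) = 1.195 Ω
P = I²R = (24.8)² × 1.195 = 735 W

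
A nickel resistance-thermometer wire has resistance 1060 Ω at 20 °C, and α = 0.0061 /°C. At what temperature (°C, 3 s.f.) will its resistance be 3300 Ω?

R = R₀(1 + α(T − T₀)) ⇒ T = T₀ + (R/R₀ − 1)/α
T = 20 + (3300/1060 − 1)/0.0061 = 20 + (2.113)/0.0061 = 366 °C

366 °C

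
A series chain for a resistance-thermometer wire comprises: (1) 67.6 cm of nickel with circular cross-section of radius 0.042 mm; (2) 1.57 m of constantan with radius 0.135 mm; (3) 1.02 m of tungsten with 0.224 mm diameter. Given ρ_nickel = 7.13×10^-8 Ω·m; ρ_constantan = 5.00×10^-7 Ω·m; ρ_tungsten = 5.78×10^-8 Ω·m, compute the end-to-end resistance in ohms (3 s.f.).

23.9 Ω

Seg 1: A = πr² = π(4.2000e-05 m)² = 5.542e-09 m²
R_1 = (7.13×10^-8)(0.676)/(5.542e-09) = 8.697 Ω
Seg 2: A = πr² = π(1.3500e-04 m)² = 5.726e-08 m²
R_2 = (5.00×10^-7)(1.57)/(5.726e-08) = 13.71 Ω
Seg 3: A = π(d/2)² = π(1.1200e-04 m)² = 3.941e-08 m²
R_3 = (5.78×10^-8)(1.02)/(3.941e-08) = 1.496 Ω
R_total = R_1 + R_2 + R_3 = 23.9 Ω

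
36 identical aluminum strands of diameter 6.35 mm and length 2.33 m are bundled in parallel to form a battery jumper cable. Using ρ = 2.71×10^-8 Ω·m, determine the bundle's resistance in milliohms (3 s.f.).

0.0554 mΩ

A_strand = π(3.1750e-03 m)² = 3.167e-05 m²
R_strand = ρL/A = (2.71×10^-8)(2.33)/(3.167e-05) = 0.001994 Ω
R_total = R_strand/N = 0.001994/36 = 0.0554 mΩ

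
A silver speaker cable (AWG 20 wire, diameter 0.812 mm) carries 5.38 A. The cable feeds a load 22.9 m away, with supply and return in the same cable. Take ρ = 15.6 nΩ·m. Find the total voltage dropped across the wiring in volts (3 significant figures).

7.42 V

ρ = 15.6 nΩ·m = 1.56×10^-8 Ω·m
A = π(0.812/2 mm)² = π(4.0600e-04 m)² = 5.178e-07 m²
Total conductor length (both ways) L = 2 × 22.9 = 45.8 m
R = ρL/A = (1.56×10^-8)(45.8)/(5.178e-07) = 1.38 Ω
V = IR = 5.38 × 1.38 = 7.42 V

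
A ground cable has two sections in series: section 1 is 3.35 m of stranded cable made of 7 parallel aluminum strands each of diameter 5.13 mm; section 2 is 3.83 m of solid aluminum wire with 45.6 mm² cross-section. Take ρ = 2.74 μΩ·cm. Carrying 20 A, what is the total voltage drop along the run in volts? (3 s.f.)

0.0587 V

ρ = 2.74 μΩ·cm = 2.74×10^-8 Ω·m
Section 1: A_strand = π(2.5650e-03)² = 2.067e-05 m²; R₁ = ρL/(N·A_s) = (2.74×10^-8)(3.35)/(7×2.067e-05) = 6.344×10^-4 Ω
Section 2: A = 45.6 mm² = 4.560e-05 m²
R₂ = (2.74×10^-8)(3.83)/(4.560e-05) = 0.002301 Ω
R = R₁ + R₂ = 0.002936 Ω
V = IR = 20 × 0.002936 = 0.0587 V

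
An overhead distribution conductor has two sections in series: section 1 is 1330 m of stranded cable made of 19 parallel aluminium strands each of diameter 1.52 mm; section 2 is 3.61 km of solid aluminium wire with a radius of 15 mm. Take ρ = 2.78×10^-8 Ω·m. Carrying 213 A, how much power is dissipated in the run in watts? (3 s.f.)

55100 W

Section 1: A_strand = π(7.6000e-04)² = 1.815e-06 m²; R₁ = ρL/(N·A_s) = (2.78×10^-8)(1330)/(19×1.815e-06) = 1.072 Ω
Section 2: A = πr² = π(1.5000e-02 m)² = 7.069e-04 m²
R₂ = (2.78×10^-8)(3610)/(7.069e-04) = 0.142 Ω
R = R₁ + R₂ = 1.214 Ω
P = I²R = (213)² × 1.214 = 55100 W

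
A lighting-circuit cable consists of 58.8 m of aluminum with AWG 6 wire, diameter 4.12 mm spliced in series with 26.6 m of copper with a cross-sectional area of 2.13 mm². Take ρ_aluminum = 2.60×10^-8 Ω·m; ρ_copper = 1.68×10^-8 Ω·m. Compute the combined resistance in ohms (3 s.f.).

Segment 1: A = π(4.12/2 mm)² = π(2.0600e-03 m)² = 1.333e-05 m²
R₁ = ρL/A = (2.60×10^-8)(58.8)/(1.333e-05) = 0.1147 Ω
Segment 2: A = 2.13 mm² = 2.130e-06 m²
R₂ = (1.68×10^-8)(26.6)/(2.130e-06) = 0.2098 Ω
R = R₁ + R₂ = 0.324 Ω

0.324 Ω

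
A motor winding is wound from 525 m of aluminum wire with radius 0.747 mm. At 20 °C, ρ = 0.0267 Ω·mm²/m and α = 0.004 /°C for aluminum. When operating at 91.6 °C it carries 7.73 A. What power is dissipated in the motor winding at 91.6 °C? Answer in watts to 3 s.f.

615 W

ρ = 0.0267 Ω·mm²/m = 2.67×10^-8 Ω·m
A = πr² = π(7.4700e-04 m)² = 1.753e-06 m²
R₍20₎ = ρL/A = (2.67×10^-8)(525)/(1.753e-06) = 7.996 Ω
R₍91.6₎ = R₍20₎(1 + αΔT) = 7.996 × (1 + 0.004×71.6) = 10.29 Ω
P = I²R = (7.73)² × 10.29 = 615 W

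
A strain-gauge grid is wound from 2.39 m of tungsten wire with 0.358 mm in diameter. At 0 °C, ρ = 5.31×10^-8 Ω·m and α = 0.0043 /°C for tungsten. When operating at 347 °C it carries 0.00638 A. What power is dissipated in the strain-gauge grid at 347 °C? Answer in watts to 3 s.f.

A = π(d/2)² = π(1.7900e-04 m)² = 1.007e-07 m²
R₍0₎ = ρL/A = (5.31×10^-8)(2.39)/(1.007e-07) = 1.261 Ω
R₍347₎ = R₍0₎(1 + αΔT) = 1.261 × (1 + 0.0043×347) = 3.142 Ω
P = I²R = (0.00638)² × 3.142 = 1.28×10^-4 W

1.28×10^-4 W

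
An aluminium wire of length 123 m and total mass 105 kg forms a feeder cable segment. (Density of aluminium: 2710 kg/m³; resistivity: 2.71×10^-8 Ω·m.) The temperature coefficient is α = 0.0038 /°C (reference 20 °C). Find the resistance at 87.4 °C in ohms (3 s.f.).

A = m/(density·L) = 105/(2710×123) = 3.1500e-04 m²
R = ρL/A = (2.71×10^-8)(123)/(3.1500e-04) = 0.01058 Ω
R(87.4 °C) = 0.01058 × (1 + 0.0038×67.4) = 0.0133 Ω

0.0133 Ω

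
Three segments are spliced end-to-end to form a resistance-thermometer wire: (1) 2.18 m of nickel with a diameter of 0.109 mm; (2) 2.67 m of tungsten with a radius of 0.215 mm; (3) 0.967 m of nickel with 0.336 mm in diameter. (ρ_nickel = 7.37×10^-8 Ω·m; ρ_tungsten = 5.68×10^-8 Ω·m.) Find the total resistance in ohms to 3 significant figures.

Seg 1: A = π(d/2)² = π(5.4500e-05 m)² = 9.331e-09 m²
R_1 = (7.37×10^-8)(2.18)/(9.331e-09) = 17.22 Ω
Seg 2: A = πr² = π(2.1500e-04 m)² = 1.452e-07 m²
R_2 = (5.68×10^-8)(2.67)/(1.452e-07) = 1.044 Ω
Seg 3: A = π(d/2)² = π(1.6800e-04 m)² = 8.867e-08 m²
R_3 = (7.37×10^-8)(0.967)/(8.867e-08) = 0.8038 Ω
R_total = R_1 + R_2 + R_3 = 19.1 Ω

19.1 Ω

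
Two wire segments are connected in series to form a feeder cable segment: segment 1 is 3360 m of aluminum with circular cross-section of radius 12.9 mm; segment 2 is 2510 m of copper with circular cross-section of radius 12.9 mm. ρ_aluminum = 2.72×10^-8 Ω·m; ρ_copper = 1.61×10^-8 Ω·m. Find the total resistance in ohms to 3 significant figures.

Segment 1: A = πr² = π(1.2900e-02 m)² = 5.228e-04 m²
R₁ = ρL/A = (2.72×10^-8)(3360)/(5.228e-04) = 0.1748 Ω
R₂ = (1.61×10^-8)(2510)/(5.228e-04) = 0.0773 Ω
R = R₁ + R₂ = 0.252 Ω

0.252 Ω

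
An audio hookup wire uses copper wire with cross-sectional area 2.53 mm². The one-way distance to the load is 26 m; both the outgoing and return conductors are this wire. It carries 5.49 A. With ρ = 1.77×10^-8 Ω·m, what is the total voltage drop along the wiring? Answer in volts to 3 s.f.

2.00 V

A = 2.53 mm² = 2.530e-06 m²
Total conductor length (both ways) L = 2 × 26 = 52 m
R = ρL/A = (1.77×10^-8)(52)/(2.530e-06) = 0.3638 Ω
V = IR = 5.49 × 0.3638 = 2.00 V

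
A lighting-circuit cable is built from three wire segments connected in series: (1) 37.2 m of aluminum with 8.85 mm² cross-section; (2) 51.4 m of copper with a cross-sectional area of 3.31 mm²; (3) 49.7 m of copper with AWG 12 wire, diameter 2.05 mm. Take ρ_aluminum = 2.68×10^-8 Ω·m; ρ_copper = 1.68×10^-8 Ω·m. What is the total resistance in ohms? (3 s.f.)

Seg 1: A = 8.85 mm² = 8.850e-06 m²
R_1 = (2.68×10^-8)(37.2)/(8.850e-06) = 0.1127 Ω
Seg 2: A = 3.31 mm² = 3.310e-06 m²
R_2 = (1.68×10^-8)(51.4)/(3.310e-06) = 0.2609 Ω
Seg 3: A = π(2.05/2 mm)² = π(1.0250e-03 m)² = 3.301e-06 m²
R_3 = (1.68×10^-8)(49.7)/(3.301e-06) = 0.253 Ω
R_total = R_1 + R_2 + R_3 = 0.627 Ω

0.627 Ω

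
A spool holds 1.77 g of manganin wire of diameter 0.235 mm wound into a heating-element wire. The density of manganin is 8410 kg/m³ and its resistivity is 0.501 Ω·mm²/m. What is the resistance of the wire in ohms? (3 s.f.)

56.0 Ω

ρ = 0.501 Ω·mm²/m = 5.01×10^-7 Ω·m
A = π(d/2)² = π(1.1750e-04 m)² = 4.3374e-08 m²
L = m/(density·A) = 0.00177/(8410×4.3374e-08) = 4.852 m
R = ρL/A = (5.01×10^-7)(4.852)/(4.3374e-08) = 56.0 Ω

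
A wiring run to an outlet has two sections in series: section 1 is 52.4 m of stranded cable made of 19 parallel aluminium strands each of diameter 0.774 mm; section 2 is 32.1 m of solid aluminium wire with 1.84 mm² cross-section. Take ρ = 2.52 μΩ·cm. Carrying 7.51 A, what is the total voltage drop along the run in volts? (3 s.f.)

ρ = 2.52 μΩ·cm = 2.52×10^-8 Ω·m
Section 1: A_strand = π(3.8700e-04)² = 4.705e-07 m²; R₁ = ρL/(N·A_s) = (2.52×10^-8)(52.4)/(19×4.705e-07) = 0.1477 Ω
Section 2: A = 1.84 mm² = 1.840e-06 m²
R₂ = (2.52×10^-8)(32.1)/(1.840e-06) = 0.4396 Ω
R = R₁ + R₂ = 0.5873 Ω
V = IR = 7.51 × 0.5873 = 4.41 V

4.41 V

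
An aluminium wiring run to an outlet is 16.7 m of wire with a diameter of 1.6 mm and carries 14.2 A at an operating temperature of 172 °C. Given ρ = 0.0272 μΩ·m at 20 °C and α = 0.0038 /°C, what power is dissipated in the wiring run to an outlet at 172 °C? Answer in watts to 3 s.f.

ρ = 0.0272 μΩ·m = 2.72×10^-8 Ω·m
A = π(d/2)² = π(8.0000e-04 m)² = 2.011e-06 m²
R₍20₎ = ρL/A = (2.72×10^-8)(16.7)/(2.011e-06) = 0.2259 Ω
R₍172₎ = R₍20₎(1 + αΔT) = 0.2259 × (1 + 0.0038×152) = 0.3564 Ω
P = I²R = (14.2)² × 0.3564 = 71.9 W

71.9 W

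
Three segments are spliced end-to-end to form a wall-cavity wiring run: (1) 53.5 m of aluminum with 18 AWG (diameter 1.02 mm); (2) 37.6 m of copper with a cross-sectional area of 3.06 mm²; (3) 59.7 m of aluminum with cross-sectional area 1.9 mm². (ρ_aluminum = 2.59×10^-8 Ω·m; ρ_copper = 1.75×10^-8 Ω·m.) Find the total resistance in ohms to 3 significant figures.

Seg 1: A = π(1.02/2 mm)² = π(5.1000e-04 m)² = 8.171e-07 m²
R_1 = (2.59×10^-8)(53.5)/(8.171e-07) = 1.696 Ω
Seg 2: A = 3.06 mm² = 3.060e-06 m²
R_2 = (1.75×10^-8)(37.6)/(3.060e-06) = 0.215 Ω
Seg 3: A = 1.9 mm² = 1.900e-06 m²
R_3 = (2.59×10^-8)(59.7)/(1.900e-06) = 0.8138 Ω
R_total = R_1 + R_2 + R_3 = 2.72 Ω

2.72 Ω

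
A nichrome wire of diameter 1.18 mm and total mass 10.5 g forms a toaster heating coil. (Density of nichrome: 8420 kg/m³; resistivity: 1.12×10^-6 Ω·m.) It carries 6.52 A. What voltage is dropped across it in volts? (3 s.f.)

A = π(d/2)² = π(5.9000e-04 m)² = 1.0936e-06 m²
L = m/(density·A) = 0.0105/(8420×1.0936e-06) = 1.14 m
R = ρL/A = (1.12×10^-6)(1.14)/(1.0936e-06) = 1.168 Ω
V = IR = 6.52 × 1.168 = 7.61 V

7.61 V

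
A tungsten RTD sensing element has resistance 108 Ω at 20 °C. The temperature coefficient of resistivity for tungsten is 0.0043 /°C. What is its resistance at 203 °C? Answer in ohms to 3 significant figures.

193 Ω

ΔT = 203 − 20 = 183 °C
R = R₀(1 + αΔT) = 108 × (1 + 0.0043×183) = 108 × 1.787 = 193 Ω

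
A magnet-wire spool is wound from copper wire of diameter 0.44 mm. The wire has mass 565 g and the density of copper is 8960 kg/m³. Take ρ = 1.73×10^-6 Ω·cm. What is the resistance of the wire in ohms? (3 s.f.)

ρ = 1.73×10^-6 Ω·cm = 1.73×10^-8 Ω·m
A = π(d/2)² = π(2.2000e-04 m)² = 1.5205e-07 m²
L = m/(density·A) = 0.565/(8960×1.5205e-07) = 414.7 m
R = ρL/A = (1.73×10^-8)(414.7)/(1.5205e-07) = 47.2 Ω

47.2 Ω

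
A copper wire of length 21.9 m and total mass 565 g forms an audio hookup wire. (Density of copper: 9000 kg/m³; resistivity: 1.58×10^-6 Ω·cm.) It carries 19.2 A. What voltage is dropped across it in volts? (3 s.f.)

ρ = 1.58×10^-6 Ω·cm = 1.58×10^-8 Ω·m
A = m/(density·L) = 0.565/(9000×21.9) = 2.8666e-06 m²
R = ρL/A = (1.58×10^-8)(21.9)/(2.8666e-06) = 0.1207 Ω
V = IR = 19.2 × 0.1207 = 2.32 V

2.32 V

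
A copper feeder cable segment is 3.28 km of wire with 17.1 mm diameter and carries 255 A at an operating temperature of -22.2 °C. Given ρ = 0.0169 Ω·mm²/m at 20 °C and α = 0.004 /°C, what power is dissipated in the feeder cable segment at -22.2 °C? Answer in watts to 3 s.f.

ρ = 0.0169 Ω·mm²/m = 1.69×10^-8 Ω·m
A = π(d/2)² = π(8.5500e-03 m)² = 2.297e-04 m²
R₍20₎ = ρL/A = (1.69×10^-8)(3280)/(2.297e-04) = 0.2414 Ω
R₍-22.2₎ = R₍20₎(1 + αΔT) = 0.2414 × (1 + 0.004×-42.2) = 0.2006 Ω
P = I²R = (255)² × 0.2006 = 13000 W

13000 W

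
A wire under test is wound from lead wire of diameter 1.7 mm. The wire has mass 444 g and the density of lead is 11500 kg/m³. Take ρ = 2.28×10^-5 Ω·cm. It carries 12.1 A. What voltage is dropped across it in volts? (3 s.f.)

20.7 V

ρ = 2.28×10^-5 Ω·cm = 2.28×10^-7 Ω·m
A = π(d/2)² = π(8.5000e-04 m)² = 2.2698e-06 m²
L = m/(density·A) = 0.444/(11500×2.2698e-06) = 17.01 m
R = ρL/A = (2.28×10^-7)(17.01)/(2.2698e-06) = 1.709 Ω
V = IR = 12.1 × 1.709 = 20.7 V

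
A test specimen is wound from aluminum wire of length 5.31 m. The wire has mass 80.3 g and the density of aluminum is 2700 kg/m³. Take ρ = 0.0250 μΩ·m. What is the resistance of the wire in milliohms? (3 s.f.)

23.7 mΩ

ρ = 0.0250 μΩ·m = 2.50×10^-8 Ω·m
A = m/(density·L) = 0.0803/(2700×5.31) = 5.6009e-06 m²
R = ρL/A = (2.50×10^-8)(5.31)/(5.6009e-06) = 23.7 mΩ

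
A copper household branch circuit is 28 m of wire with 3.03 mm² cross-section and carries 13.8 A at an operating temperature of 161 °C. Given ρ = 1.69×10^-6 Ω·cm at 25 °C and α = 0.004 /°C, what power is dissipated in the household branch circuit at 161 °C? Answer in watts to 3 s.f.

ρ = 1.69×10^-6 Ω·cm = 1.69×10^-8 Ω·m
A = 3.03 mm² = 3.030e-06 m²
R₍25₎ = ρL/A = (1.69×10^-8)(28)/(3.030e-06) = 0.1562 Ω
R₍161₎ = R₍25₎(1 + αΔT) = 0.1562 × (1 + 0.004×136) = 0.2411 Ω
P = I²R = (13.8)² × 0.2411 = 45.9 W

45.9 W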